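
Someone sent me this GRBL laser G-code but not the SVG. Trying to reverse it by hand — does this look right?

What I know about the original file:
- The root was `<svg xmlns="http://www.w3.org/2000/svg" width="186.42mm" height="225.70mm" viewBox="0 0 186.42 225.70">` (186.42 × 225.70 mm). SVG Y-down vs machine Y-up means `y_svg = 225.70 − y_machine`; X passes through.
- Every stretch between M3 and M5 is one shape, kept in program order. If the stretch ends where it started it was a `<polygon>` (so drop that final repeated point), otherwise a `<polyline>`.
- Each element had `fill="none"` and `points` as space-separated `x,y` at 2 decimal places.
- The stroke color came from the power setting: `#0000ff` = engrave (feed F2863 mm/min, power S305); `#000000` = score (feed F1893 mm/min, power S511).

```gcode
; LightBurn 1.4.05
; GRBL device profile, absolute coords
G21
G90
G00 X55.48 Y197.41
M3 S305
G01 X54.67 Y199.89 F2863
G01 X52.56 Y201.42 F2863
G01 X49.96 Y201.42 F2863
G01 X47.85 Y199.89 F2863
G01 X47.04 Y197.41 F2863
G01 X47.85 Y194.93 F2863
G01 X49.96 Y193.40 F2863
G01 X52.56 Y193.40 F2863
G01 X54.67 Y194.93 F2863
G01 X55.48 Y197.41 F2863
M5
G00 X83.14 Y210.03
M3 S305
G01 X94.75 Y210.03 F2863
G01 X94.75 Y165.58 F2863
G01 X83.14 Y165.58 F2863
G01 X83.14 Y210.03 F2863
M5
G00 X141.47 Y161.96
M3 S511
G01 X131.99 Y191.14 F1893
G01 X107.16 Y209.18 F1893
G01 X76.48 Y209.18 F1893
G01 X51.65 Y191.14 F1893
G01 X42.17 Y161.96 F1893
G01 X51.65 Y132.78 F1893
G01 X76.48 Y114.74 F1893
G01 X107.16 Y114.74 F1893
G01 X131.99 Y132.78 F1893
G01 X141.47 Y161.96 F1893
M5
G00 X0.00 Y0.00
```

<svg xmlns="http://www.w3.org/2000/svg" width="186.42mm" height="225.70mm" viewBox="0 0 186.42 225.70">
  <polygon points="55.48,28.29 54.67,25.81 52.56,24.28 49.96,24.28 47.85,25.81 47.04,28.29 47.85,30.77 49.96,32.30 52.56,32.30 54.67,30.77" fill="none" stroke="#0000ff"/>
  <polygon points="83.14,15.67 94.75,15.67 94.75,60.12 83.14,60.12" fill="none" stroke="#0000ff"/>
  <polygon points="141.47,63.74 131.99,34.56 107.16,16.52 76.48,16.52 51.65,34.56 42.17,63.74 51.65,92.92 76.48,110.96 107.16,110.96 131.99,92.92" fill="none" stroke="#000000"/>
</svg>

y_svg = 225.70 − y_m.

[1] S305→`#0000ff` (engrave); closed run; points: 55.48,28.29 54.67,25.81 52.56,24.28 49.96,24.28 47.85,25.81 47.04,28.29 47.85,30.77 49.96,32.30 52.56,32.30 54.67,30.77

[2] S305→`#0000ff` (engrave); closed run; points: 83.14,15.67 94.75,15.67 94.75,60.12 83.14,60.12

[3] S511→`#000000` (score); closed run; points: 141.47,63.74 131.99,34.56 107.16,16.52 76.48,16.52 51.65,34.56 42.17,63.74 51.65,92.92 76.48,110.96 107.16,110.96 131.99,92.92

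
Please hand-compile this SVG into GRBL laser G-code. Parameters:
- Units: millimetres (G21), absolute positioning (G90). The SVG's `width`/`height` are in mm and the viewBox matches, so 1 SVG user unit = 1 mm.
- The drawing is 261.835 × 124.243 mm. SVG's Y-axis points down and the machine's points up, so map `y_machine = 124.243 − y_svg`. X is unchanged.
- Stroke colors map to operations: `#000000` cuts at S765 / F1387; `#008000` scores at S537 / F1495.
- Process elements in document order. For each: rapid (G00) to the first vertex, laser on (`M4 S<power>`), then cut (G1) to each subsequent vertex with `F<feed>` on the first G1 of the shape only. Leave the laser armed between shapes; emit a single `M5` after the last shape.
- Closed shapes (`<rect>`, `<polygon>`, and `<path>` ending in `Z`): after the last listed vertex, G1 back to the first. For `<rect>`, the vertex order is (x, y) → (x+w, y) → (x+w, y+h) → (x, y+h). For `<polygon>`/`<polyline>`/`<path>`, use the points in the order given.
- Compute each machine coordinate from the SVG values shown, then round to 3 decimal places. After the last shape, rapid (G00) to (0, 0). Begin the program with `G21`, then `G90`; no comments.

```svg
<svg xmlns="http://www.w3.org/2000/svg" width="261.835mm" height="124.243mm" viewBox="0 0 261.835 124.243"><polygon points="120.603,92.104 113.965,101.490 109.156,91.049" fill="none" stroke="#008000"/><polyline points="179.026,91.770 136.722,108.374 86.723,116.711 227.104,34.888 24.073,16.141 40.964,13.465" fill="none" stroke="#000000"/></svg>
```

G21
G90
G00 X120.603 Y32.139
M4 S537
G1 X113.965 Y22.753 F1495
G1 X109.156 Y33.194
G1 X120.603 Y32.139
G00 X179.026 Y32.473
M4 S765
G1 X136.722 Y15.869 F1387
G1 X86.723 Y7.532
G1 X227.104 Y89.355
G1 X24.073 Y108.102
G1 X40.964 Y110.778
M5
G00 X0.000 Y0.000

1 u = 1 mm; y_m = 124.243 − y.

[1] `<polygon>` regular polygon, #008000→score S537 F1495: (120.603,32.139) → (113.965,22.753) → (109.156,33.194) → (120.603,32.139) (closed)

[2] `<polyline>` open polyline, #000000→cut S765 F1387: (179.026,32.473) → (136.722,15.869) → (86.723,7.532) → (227.104,89.355) → (24.073,108.102) → (40.964,110.778)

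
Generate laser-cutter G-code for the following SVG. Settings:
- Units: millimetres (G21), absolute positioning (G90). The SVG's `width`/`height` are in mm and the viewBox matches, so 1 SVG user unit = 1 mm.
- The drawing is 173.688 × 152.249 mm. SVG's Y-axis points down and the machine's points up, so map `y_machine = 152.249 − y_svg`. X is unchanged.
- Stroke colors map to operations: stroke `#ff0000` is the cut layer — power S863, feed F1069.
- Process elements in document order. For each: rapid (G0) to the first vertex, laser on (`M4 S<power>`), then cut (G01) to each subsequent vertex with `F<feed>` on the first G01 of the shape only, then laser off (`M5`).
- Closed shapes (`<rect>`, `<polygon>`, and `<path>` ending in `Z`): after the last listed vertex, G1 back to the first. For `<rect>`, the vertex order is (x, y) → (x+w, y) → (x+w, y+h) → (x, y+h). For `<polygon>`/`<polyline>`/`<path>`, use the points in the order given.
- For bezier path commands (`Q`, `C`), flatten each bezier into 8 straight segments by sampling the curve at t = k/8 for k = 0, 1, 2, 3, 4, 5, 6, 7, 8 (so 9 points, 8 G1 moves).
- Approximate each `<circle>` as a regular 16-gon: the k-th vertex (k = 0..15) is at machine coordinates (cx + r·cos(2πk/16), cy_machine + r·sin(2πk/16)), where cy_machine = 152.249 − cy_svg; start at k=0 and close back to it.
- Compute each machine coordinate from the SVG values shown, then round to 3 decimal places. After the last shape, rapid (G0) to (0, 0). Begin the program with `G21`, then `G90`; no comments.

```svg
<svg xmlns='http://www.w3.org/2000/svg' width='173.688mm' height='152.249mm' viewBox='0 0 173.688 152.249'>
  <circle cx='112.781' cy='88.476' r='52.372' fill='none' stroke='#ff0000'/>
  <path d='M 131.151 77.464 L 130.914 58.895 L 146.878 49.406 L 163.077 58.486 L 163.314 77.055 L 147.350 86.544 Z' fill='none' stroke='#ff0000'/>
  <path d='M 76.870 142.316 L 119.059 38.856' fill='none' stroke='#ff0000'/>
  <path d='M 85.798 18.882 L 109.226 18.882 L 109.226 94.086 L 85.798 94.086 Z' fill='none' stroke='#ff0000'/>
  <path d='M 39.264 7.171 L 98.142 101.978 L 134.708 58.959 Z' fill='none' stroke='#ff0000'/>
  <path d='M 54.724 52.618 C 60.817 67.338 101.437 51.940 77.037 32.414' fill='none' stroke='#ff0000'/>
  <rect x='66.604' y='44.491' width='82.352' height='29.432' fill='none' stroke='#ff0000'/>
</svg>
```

1 u = 1 mm; y_m = 152.249 − y.

[1] `<circle>` circle, #ff0000→cut S863 F1069: (165.153,63.773) → (161.166,83.815) → (149.814,100.806) → (132.823,112.158) → (112.781,116.145) → (92.739,112.158) → (75.748,100.806) → (64.396,83.815) → (60.409,63.773) → (64.396,43.731) → (75.748,26.740) → (92.739,15.388) → (112.781,11.401) → (132.823,15.388) → (149.814,26.740) → (161.166,43.731) → (165.153,63.773) (closed)

[2] `<path>` regular polygon, #ff0000→cut S863 F1069: (131.151,74.785) → (130.914,93.354) → (146.878,102.843) → (163.077,93.763) → (163.314,75.194) → (147.350,65.705) → (131.151,74.785) (closed)

[3] `<path>` line segment, #ff0000→cut S863 F1069: (76.870,9.933) → (119.059,113.393)

[4] `<path>` rectangle, #ff0000→cut S863 F1069: (85.798,133.367) → (109.226,133.367) → (109.226,58.163) → (85.798,58.163) → (85.798,133.367) (closed)

[5] `<path>` closed polygon, #ff0000→cut S863 F1069: (39.264,145.078) → (98.142,50.271) → (134.708,93.290) → (39.264,145.078) (closed)

[6] `<path>` cubic bezier, #ff0000→cut S863 F1069: (54.724,99.631) → (58.433,95.472) → (64.212,93.832) → (70.895,94.406) → (77.315,96.891) → (82.306,100.980) → (84.701,106.371) → (83.334,112.757) → (77.037,119.835)

[7] `<rect>` rectangle, #ff0000→cut S863 F1069: (66.604,107.758) → (148.956,107.758) → (148.956,78.326) → (66.604,78.326) → (66.604,107.758) (closed)

G21
G90
G0 X165.153 Y63.773
M4 S863
G01 X161.166 Y83.815 F1069
G01 X149.814 Y100.806
G01 X132.823 Y112.158
G01 X112.781 Y116.145
G01 X92.739 Y112.158
G01 X75.748 Y100.806
G01 X64.396 Y83.815
G01 X60.409 Y63.773
G01 X64.396 Y43.731
G01 X75.748 Y26.740
G01 X92.739 Y15.388
G01 X112.781 Y11.401
G01 X132.823 Y15.388
G01 X149.814 Y26.740
G01 X161.166 Y43.731
G01 X165.153 Y63.773
M5
G0 X131.151 Y74.785
M4 S863
G01 X130.914 Y93.354 F1069
G01 X146.878 Y102.843
G01 X163.077 Y93.763
G01 X163.314 Y75.194
G01 X147.350 Y65.705
G01 X131.151 Y74.785
M5
G0 X76.870 Y9.933
M4 S863
G01 X119.059 Y113.393 F1069
M5
G0 X85.798 Y133.367
M4 S863
G01 X109.226 Y133.367 F1069
G01 X109.226 Y58.163
G01 X85.798 Y58.163
G01 X85.798 Y133.367
M5
G0 X39.264 Y145.078
M4 S863
G01 X98.142 Y50.271 F1069
G01 X134.708 Y93.290
G01 X39.264 Y145.078
M5
G0 X54.724 Y99.631
M4 S863
G01 X58.433 Y95.472 F1069
G01 X64.212 Y93.832
G01 X70.895 Y94.406
G01 X77.315 Y96.891
G01 X82.306 Y100.980
G01 X84.701 Y106.371
G01 X83.334 Y112.757
G01 X77.037 Y119.835
M5
G0 X66.604 Y107.758
M4 S863
G01 X148.956 Y107.758 F1069
G01 X148.956 Y78.326
G01 X66.604 Y78.326
G01 X66.604 Y107.758
M5
G0 X0.000 Y0.000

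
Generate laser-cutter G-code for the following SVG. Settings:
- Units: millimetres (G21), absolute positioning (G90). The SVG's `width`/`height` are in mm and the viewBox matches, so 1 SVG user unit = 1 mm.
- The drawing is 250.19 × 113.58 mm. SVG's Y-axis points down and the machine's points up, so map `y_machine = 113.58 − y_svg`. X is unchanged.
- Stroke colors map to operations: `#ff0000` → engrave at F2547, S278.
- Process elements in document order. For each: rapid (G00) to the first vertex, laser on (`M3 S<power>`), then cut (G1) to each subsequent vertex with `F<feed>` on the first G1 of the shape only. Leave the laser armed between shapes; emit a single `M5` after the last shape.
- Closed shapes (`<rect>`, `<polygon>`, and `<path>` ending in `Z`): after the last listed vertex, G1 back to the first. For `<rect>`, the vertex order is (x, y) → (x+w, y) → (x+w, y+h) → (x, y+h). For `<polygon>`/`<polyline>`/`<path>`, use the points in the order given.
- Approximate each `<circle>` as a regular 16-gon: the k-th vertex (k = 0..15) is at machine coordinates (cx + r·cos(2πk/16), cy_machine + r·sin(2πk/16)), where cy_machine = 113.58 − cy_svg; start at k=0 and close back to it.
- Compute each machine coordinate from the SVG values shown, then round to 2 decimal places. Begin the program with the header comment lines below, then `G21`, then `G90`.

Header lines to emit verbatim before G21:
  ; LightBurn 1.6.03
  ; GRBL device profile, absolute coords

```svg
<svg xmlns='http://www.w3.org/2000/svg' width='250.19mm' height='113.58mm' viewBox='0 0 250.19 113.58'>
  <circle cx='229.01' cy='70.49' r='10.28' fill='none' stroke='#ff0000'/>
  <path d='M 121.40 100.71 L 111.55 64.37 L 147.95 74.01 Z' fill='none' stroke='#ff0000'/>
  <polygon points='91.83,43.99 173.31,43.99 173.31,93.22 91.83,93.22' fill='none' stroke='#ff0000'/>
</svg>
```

; LightBurn 1.6.03
; GRBL device profile, absolute coords
G21
G90
G00 X239.29 Y43.09
M3 S278
G1 X238.51 Y47.02 F2547
G1 X236.28 Y50.36
G1 X232.94 Y52.59
G1 X229.01 Y53.37
G1 X225.08 Y52.59
G1 X221.74 Y50.36
G1 X219.51 Y47.02
G1 X218.73 Y43.09
G1 X219.51 Y39.16
G1 X221.74 Y35.82
G1 X225.08 Y33.59
G1 X229.01 Y32.81
G1 X232.94 Y33.59
G1 X236.28 Y35.82
G1 X238.51 Y39.16
G1 X239.29 Y43.09
G00 X121.40 Y12.87
M3 S278
G1 X111.55 Y49.21 F2547
G1 X147.95 Y39.57
G1 X121.40 Y12.87
G00 X91.83 Y69.59
M3 S278
G1 X173.31 Y69.59 F2547
G1 X173.31 Y20.36
G1 X91.83 Y20.36
G1 X91.83 Y69.59
M5

1 u = 1 mm; y_m = 113.58 − y.

[1] `<circle>` circle, #ff0000→engrave S278 F2547: (239.29,43.09) → (238.51,47.02) → (236.28,50.36) → (232.94,52.59) → (229.01,53.37) → (225.08,52.59) → (221.74,50.36) → (219.51,47.02) → (218.73,43.09) → (219.51,39.16) → (221.74,35.82) → (225.08,33.59) → (229.01,32.81) → (232.94,33.59) → (236.28,35.82) → (238.51,39.16) → (239.29,43.09) (closed)

[2] `<path>` regular polygon, #ff0000→engrave S278 F2547: (121.40,12.87) → (111.55,49.21) → (147.95,39.57) → (121.40,12.87) (closed)

[3] `<polygon>` rectangle, #ff0000→engrave S278 F2547: (91.83,69.59) → (173.31,69.59) → (173.31,20.36) → (91.83,20.36) → (91.83,69.59) (closed)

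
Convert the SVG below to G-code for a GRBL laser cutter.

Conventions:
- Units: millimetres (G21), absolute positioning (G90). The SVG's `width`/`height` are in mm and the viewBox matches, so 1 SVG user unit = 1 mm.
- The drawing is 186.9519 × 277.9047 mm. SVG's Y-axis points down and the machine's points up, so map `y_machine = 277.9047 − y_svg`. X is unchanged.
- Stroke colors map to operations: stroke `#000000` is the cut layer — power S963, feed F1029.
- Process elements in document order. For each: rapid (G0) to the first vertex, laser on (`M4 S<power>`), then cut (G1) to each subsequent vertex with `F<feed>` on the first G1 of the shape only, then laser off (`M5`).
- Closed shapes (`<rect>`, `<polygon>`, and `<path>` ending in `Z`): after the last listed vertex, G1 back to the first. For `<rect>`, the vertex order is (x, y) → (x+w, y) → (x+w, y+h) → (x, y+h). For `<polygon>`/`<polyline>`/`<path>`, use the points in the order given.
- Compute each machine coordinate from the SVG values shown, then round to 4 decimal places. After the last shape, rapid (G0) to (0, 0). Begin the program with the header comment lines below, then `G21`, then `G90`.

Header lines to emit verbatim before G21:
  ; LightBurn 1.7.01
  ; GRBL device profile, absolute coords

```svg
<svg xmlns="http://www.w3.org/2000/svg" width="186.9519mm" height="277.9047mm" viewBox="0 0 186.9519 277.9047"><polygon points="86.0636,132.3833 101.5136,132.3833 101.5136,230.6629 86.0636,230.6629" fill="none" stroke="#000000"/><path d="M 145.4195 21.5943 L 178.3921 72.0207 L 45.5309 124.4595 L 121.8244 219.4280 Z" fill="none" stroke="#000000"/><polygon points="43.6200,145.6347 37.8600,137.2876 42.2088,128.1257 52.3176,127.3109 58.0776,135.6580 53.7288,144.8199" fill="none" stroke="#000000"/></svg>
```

; LightBurn 1.7.01
; GRBL device profile, absolute coords
G21
G90
G0 X86.0636 Y145.5214
M4 S963
G1 X101.5136 Y145.5214 F1029
G1 X101.5136 Y47.2418
G1 X86.0636 Y47.2418
G1 X86.0636 Y145.5214
M5
G0 X145.4195 Y256.3104
M4 S963
G1 X178.3921 Y205.8840 F1029
G1 X45.5309 Y153.4452
G1 X121.8244 Y58.4767
G1 X145.4195 Y256.3104
M5
G0 X43.6200 Y132.2700
M4 S963
G1 X37.8600 Y140.6171 F1029
G1 X42.2088 Y149.7790
G1 X52.3176 Y150.5938
G1 X58.0776 Y142.2467
G1 X53.7288 Y133.0848
G1 X43.6200 Y132.2700
M5
G0 X0.0000 Y0.0000

1 u = 1 mm; y_m = 277.9047 − y.

[1] `<polygon>` rectangle, #000000→cut S963 F1029: (86.0636,145.5214) → (101.5136,145.5214) → (101.5136,47.2418) → (86.0636,47.2418) → (86.0636,145.5214) (closed)

[2] `<path>` closed polygon, #000000→cut S963 F1029: (145.4195,256.3104) → (178.3921,205.8840) → (45.5309,153.4452) → (121.8244,58.4767) → (145.4195,256.3104) (closed)

[3] `<polygon>` regular polygon, #000000→cut S963 F1029: (43.6200,132.2700) → (37.8600,140.6171) → (42.2088,149.7790) → (52.3176,150.5938) → (58.0776,142.2467) → (53.7288,133.0848) → (43.6200,132.2700) (closed)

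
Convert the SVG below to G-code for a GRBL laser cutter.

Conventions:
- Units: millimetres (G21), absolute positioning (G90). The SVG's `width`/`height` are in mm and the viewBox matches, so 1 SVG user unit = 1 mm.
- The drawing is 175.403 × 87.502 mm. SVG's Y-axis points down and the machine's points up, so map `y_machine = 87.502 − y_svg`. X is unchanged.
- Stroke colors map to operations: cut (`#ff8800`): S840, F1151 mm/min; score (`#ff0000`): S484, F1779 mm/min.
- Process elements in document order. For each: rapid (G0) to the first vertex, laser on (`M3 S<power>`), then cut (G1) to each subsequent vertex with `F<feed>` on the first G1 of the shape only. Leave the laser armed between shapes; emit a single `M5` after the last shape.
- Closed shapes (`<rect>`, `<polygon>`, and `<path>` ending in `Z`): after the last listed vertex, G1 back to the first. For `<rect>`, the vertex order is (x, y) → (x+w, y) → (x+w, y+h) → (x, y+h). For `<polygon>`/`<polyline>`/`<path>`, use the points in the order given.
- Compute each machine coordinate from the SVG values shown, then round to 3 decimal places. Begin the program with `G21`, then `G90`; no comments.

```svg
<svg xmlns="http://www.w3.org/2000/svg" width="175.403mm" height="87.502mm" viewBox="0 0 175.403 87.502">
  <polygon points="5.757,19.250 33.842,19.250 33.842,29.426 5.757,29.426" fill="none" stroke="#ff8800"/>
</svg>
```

G21
G90
G0 X5.757 Y68.252
M3 S840
G1 X33.842 Y68.252 F1151
G1 X33.842 Y58.076
G1 X5.757 Y58.076
G1 X5.757 Y68.252
M5

1 u = 1 mm; y_m = 87.502 − y.

[1] `<polygon>` rectangle, #ff8800→cut S840 F1151: (5.757,68.252) → (33.842,68.252) → (33.842,58.076) → (5.757,58.076) → (5.757,68.252) (closed)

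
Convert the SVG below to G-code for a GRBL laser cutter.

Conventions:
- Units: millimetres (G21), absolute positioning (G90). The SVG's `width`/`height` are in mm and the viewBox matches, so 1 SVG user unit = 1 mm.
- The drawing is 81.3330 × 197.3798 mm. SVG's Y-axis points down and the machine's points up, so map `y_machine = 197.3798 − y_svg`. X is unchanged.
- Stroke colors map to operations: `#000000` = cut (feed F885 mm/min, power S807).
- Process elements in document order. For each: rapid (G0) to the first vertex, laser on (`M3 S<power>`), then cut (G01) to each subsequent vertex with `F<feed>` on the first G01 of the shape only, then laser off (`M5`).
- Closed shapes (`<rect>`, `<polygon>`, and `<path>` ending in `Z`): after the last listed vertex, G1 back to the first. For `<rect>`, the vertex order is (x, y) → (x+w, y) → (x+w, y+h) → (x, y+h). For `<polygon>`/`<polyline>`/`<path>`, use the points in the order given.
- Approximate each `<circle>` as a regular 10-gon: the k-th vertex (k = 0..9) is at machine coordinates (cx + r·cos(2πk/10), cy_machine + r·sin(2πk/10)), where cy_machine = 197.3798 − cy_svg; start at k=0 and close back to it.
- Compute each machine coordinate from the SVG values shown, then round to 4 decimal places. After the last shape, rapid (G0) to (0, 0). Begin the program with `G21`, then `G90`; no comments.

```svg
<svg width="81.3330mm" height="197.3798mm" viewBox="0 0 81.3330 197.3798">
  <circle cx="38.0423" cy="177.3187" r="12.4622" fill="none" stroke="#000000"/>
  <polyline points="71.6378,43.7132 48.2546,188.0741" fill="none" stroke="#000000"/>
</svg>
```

1 u = 1 mm; y_m = 197.3798 − y.

[1] `<circle>` circle, #000000→cut S807 F885: (50.5045,20.0611) → (48.1244,27.3862) → (41.8933,31.9134) → (34.1913,31.9134) → (27.9602,27.3862) → (25.5801,20.0611) → (27.9602,12.7360) → (34.1913,8.2088) → (41.8933,8.2088) → (48.1244,12.7360) → (50.5045,20.0611) (closed)

[2] `<polyline>` line segment, #000000→cut S807 F885: (71.6378,153.6666) → (48.2546,9.3057)

G21
G90
G0 X50.5045 Y20.0611
M3 S807
G01 X48.1244 Y27.3862 F885
G01 X41.8933 Y31.9134
G01 X34.1913 Y31.9134
G01 X27.9602 Y27.3862
G01 X25.5801 Y20.0611
G01 X27.9602 Y12.7360
G01 X34.1913 Y8.2088
G01 X41.8933 Y8.2088
G01 X48.1244 Y12.7360
G01 X50.5045 Y20.0611
M5
G0 X71.6378 Y153.6666
M3 S807
G01 X48.2546 Y9.3057 F885
M5
G0 X0.0000 Y0.0000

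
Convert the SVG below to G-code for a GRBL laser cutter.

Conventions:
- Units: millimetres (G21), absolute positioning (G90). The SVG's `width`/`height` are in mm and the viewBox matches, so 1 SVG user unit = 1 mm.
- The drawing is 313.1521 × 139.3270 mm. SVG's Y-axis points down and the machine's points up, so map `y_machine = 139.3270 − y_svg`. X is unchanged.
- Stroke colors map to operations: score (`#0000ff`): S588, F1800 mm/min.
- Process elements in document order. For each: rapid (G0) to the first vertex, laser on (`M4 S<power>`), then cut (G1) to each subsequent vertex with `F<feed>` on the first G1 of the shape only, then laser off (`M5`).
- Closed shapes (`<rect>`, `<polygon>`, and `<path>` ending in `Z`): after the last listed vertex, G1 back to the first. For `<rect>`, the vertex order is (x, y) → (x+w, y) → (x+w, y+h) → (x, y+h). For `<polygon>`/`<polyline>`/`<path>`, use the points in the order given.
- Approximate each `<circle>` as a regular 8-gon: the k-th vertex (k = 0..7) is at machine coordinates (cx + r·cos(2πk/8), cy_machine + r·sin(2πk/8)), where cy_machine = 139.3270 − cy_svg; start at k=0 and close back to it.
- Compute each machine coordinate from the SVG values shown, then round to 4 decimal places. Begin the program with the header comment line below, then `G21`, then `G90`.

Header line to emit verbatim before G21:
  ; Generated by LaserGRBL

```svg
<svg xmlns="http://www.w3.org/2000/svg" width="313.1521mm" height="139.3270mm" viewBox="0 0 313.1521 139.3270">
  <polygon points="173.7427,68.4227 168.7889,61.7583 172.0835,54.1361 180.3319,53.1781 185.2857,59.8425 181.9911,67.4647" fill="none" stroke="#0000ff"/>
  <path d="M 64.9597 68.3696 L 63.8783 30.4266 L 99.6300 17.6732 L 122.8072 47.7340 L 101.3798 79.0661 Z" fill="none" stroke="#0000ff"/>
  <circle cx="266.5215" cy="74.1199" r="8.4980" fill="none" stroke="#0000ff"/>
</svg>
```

1 u = 1 mm; y_m = 139.3270 − y.

[1] `<polygon>` regular polygon, #0000ff→score S588 F1800: (173.7427,70.9043) → (168.7889,77.5687) → (172.0835,85.1909) → (180.3319,86.1489) → (185.2857,79.4845) → (181.9911,71.8623) → (173.7427,70.9043) (closed)

[2] `<path>` regular polygon, #0000ff→score S588 F1800: (64.9597,70.9574) → (63.8783,108.9004) → (99.6300,121.6538) → (122.8072,91.5930) → (101.3798,60.2609) → (64.9597,70.9574) (closed)

[3] `<circle>` circle, #0000ff→score S588 F1800: (275.0195,65.2071) → (272.5305,71.2161) → (266.5215,73.7051) → (260.5125,71.2161) → (258.0235,65.2071) → (260.5125,59.1981) → (266.5215,56.7091) → (272.5305,59.1981) → (275.0195,65.2071) (closed)

; Generated by LaserGRBL
G21
G90
G0 X173.7427 Y70.9043
M4 S588
G1 X168.7889 Y77.5687 F1800
G1 X172.0835 Y85.1909
G1 X180.3319 Y86.1489
G1 X185.2857 Y79.4845
G1 X181.9911 Y71.8623
G1 X173.7427 Y70.9043
M5
G0 X64.9597 Y70.9574
M4 S588
G1 X63.8783 Y108.9004 F1800
G1 X99.6300 Y121.6538
G1 X122.8072 Y91.5930
G1 X101.3798 Y60.2609
G1 X64.9597 Y70.9574
M5
G0 X275.0195 Y65.2071
M4 S588
G1 X272.5305 Y71.2161 F1800
G1 X266.5215 Y73.7051
G1 X260.5125 Y71.2161
G1 X258.0235 Y65.2071
G1 X260.5125 Y59.1981
G1 X266.5215 Y56.7091
G1 X272.5305 Y59.1981
G1 X275.0195 Y65.2071
M5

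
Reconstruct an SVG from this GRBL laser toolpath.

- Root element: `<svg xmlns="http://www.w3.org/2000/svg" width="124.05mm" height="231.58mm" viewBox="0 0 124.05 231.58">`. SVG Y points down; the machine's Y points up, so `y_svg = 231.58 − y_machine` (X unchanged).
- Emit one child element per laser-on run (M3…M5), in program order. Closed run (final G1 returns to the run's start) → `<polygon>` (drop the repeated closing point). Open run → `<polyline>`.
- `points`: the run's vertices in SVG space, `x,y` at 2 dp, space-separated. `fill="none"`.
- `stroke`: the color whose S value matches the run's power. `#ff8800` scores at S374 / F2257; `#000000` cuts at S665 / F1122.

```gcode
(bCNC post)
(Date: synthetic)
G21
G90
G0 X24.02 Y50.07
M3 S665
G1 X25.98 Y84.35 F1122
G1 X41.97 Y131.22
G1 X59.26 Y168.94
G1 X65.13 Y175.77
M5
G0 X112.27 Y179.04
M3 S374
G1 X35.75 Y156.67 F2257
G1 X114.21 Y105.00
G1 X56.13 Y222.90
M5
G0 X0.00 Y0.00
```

<svg xmlns="http://www.w3.org/2000/svg" width="124.05mm" height="231.58mm" viewBox="0 0 124.05 231.58">
  <polyline points="24.02,181.51 25.98,147.23 41.97,100.36 59.26,62.64 65.13,55.81" fill="none" stroke="#000000"/>
  <polyline points="112.27,52.54 35.75,74.91 114.21,126.58 56.13,8.68" fill="none" stroke="#ff8800"/>
</svg>

Each laser-on run becomes one SVG element. Flip Y back into SVG space with y_svg = 231.58 − y_machine.

Run 1: the run's S665 means `#000000` (cut). The run is open, so emit a `<polyline>` with points (Y-flipped): 24.02,181.51 25.98,147.23 41.97,100.36 59.26,62.64 65.13,55.81.

Run 2: S374 ⇒ score layer `#ff8800`. The run is open, so emit a `<polyline>` with points (Y-flipped): 112.27,52.54 35.75,74.91 114.21,126.58 56.13,8.68.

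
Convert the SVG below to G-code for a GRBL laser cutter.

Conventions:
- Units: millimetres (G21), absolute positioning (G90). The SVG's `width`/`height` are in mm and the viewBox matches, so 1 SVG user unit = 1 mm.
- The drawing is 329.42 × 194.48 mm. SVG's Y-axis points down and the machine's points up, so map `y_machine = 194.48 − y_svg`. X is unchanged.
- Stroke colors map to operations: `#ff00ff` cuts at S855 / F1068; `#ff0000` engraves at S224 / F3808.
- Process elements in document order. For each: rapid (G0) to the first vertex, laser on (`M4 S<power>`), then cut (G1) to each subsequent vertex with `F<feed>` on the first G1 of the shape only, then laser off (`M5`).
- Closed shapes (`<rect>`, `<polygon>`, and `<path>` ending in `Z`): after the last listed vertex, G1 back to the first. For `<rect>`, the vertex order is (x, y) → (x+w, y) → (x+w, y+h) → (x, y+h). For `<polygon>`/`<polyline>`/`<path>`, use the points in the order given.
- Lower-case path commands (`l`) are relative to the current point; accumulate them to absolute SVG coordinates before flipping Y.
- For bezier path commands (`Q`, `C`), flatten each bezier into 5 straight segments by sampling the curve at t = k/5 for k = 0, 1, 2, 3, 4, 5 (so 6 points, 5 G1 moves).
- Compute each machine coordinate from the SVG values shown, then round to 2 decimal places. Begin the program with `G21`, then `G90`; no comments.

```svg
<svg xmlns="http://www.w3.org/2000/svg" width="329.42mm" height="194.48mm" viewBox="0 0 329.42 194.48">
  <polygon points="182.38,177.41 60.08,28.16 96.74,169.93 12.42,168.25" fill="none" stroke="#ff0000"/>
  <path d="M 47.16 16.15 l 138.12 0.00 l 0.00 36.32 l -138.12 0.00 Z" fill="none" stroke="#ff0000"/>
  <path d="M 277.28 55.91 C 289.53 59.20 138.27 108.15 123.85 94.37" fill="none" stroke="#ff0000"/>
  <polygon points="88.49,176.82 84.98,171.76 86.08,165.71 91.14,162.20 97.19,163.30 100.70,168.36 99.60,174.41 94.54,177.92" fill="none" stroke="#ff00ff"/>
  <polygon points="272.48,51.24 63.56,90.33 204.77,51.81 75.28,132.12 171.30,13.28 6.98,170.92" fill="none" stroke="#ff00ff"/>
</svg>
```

Since the viewBox matches the mm dimensions, user units are millimetres directly. The only transform is the Y-flip y_m = 194.48 − y_svg.

Shape 1 is a closed polygon drawn with `<polygon>`. Its stroke #ff0000 means engrave at S224, F3808. After flipping Y the toolpath is (182.38,17.07) → (60.08,166.32) → (96.74,24.55) → (12.42,26.23) → (182.38,17.07), returning to the start.

Shape 2 is a rectangle drawn with `<path>`. Its stroke #ff0000 means engrave at S224, F3808. After flipping Y the toolpath is (47.16,178.33) → (185.28,178.33) → (185.28,142.01) → (47.16,142.01) → (47.16,178.33), returning to the start.

Shape 3 is a cubic bezier drawn with `<path>`. Its stroke #ff0000 means engrave at S224, F3808. After flipping Y the toolpath is (277.28,138.57) → (267.41,131.98) → (232.72,119.64) → (187.61,106.75) → (146.52,98.50) → (123.85,100.11).

Shape 4 is a regular polygon drawn with `<polygon>`. Its stroke #ff00ff means cut at S855, F1068. After flipping Y the toolpath is (88.49,17.66) → (84.98,22.72) → (86.08,28.77) → (91.14,32.28) → (97.19,31.18) → (100.70,26.12) → (99.60,20.07) → (94.54,16.56) → (88.49,17.66), returning to the start.

Shape 5 is a closed polygon drawn with `<polygon>`. Its stroke #ff00ff means cut at S855, F1068. After flipping Y the toolpath is (272.48,143.24) → (63.56,104.15) → (204.77,142.67) → (75.28,62.36) → (171.30,181.20) → (6.98,23.56) → (272.48,143.24), returning to the start.

G21
G90
G0 X182.38 Y17.07
M4 S224
G1 X60.08 Y166.32 F3808
G1 X96.74 Y24.55
G1 X12.42 Y26.23
G1 X182.38 Y17.07
M5
G0 X47.16 Y178.33
M4 S224
G1 X185.28 Y178.33 F3808
G1 X185.28 Y142.01
G1 X47.16 Y142.01
G1 X47.16 Y178.33
M5
G0 X277.28 Y138.57
M4 S224
G1 X267.41 Y131.98 F3808
G1 X232.72 Y119.64
G1 X187.61 Y106.75
G1 X146.52 Y98.50
G1 X123.85 Y100.11
M5
G0 X88.49 Y17.66
M4 S855
G1 X84.98 Y22.72 F1068
G1 X86.08 Y28.77
G1 X91.14 Y32.28
G1 X97.19 Y31.18
G1 X100.70 Y26.12
G1 X99.60 Y20.07
G1 X94.54 Y16.56
G1 X88.49 Y17.66
M5
G0 X272.48 Y143.24
M4 S855
G1 X63.56 Y104.15 F1068
G1 X204.77 Y142.67
G1 X75.28 Y62.36
G1 X171.30 Y181.20
G1 X6.98 Y23.56
G1 X272.48 Y143.24
M5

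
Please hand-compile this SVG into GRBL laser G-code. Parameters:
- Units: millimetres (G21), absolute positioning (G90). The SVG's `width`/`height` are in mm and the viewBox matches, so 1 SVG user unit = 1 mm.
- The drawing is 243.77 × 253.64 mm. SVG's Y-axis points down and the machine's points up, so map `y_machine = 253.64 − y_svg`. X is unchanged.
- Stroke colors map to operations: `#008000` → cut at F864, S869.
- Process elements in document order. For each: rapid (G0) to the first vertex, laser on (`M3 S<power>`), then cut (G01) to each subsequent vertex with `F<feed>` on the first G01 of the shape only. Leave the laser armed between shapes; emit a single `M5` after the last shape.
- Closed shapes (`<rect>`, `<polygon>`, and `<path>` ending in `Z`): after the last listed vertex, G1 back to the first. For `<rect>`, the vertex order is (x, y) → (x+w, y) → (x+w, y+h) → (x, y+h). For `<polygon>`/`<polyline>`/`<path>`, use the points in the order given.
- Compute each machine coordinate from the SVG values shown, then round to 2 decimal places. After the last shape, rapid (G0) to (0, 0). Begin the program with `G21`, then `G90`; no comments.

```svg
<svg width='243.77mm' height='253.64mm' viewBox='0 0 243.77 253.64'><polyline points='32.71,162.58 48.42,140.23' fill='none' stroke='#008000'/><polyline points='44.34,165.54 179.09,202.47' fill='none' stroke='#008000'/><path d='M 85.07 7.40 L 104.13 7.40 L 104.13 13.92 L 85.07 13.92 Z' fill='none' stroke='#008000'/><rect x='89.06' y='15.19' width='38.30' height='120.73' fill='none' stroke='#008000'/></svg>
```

1 u = 1 mm; y_m = 253.64 − y.

[1] `<polyline>` line segment, #008000→cut S869 F864: (32.71,91.06) → (48.42,113.41)

[2] `<polyline>` line segment, #008000→cut S869 F864: (44.34,88.10) → (179.09,51.17)

[3] `<path>` rectangle, #008000→cut S869 F864: (85.07,246.24) → (104.13,246.24) → (104.13,239.72) → (85.07,239.72) → (85.07,246.24) (closed)

[4] `<rect>` rectangle, #008000→cut S869 F864: (89.06,238.45) → (127.36,238.45) → (127.36,117.72) → (89.06,117.72) → (89.06,238.45) (closed)

G21
G90
G0 X32.71 Y91.06
M3 S869
G01 X48.42 Y113.41 F864
G0 X44.34 Y88.10
M3 S869
G01 X179.09 Y51.17 F864
G0 X85.07 Y246.24
M3 S869
G01 X104.13 Y246.24 F864
G01 X104.13 Y239.72
G01 X85.07 Y239.72
G01 X85.07 Y246.24
G0 X89.06 Y238.45
M3 S869
G01 X127.36 Y238.45 F864
G01 X127.36 Y117.72
G01 X89.06 Y117.72
G01 X89.06 Y238.45
M5
G0 X0.00 Y0.00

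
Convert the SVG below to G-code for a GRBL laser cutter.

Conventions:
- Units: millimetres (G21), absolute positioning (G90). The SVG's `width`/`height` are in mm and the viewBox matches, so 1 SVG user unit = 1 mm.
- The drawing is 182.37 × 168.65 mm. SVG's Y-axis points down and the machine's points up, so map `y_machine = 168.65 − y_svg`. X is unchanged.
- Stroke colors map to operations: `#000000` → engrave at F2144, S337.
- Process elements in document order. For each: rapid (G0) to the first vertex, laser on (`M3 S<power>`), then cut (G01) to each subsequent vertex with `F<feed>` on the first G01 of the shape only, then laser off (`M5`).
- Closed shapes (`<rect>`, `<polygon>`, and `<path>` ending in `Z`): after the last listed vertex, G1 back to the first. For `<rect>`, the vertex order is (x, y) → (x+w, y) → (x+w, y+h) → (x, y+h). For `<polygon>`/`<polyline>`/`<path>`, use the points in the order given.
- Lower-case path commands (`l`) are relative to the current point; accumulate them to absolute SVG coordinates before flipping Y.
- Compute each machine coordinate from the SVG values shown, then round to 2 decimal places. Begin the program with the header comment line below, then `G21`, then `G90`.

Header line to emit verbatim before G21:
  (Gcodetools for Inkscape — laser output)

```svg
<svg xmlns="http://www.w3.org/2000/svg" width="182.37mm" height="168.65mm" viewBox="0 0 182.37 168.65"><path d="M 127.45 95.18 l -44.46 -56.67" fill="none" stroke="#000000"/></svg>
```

(Gcodetools for Inkscape — laser output)
G21
G90
G0 X127.45 Y73.47
M3 S337
G01 X82.99 Y130.14 F2144
M5

viewBox `0 0 182.37 168.65` with mm width/height → 1 unit = 1 mm. Flip: y_m = 168.65 − y_svg.

**Shape 1** — `<path>` line segment, stroke `#000000` → engrave (S337, F2144). Machine vertices: (127.45,73.47) → (82.99,130.14). Open path.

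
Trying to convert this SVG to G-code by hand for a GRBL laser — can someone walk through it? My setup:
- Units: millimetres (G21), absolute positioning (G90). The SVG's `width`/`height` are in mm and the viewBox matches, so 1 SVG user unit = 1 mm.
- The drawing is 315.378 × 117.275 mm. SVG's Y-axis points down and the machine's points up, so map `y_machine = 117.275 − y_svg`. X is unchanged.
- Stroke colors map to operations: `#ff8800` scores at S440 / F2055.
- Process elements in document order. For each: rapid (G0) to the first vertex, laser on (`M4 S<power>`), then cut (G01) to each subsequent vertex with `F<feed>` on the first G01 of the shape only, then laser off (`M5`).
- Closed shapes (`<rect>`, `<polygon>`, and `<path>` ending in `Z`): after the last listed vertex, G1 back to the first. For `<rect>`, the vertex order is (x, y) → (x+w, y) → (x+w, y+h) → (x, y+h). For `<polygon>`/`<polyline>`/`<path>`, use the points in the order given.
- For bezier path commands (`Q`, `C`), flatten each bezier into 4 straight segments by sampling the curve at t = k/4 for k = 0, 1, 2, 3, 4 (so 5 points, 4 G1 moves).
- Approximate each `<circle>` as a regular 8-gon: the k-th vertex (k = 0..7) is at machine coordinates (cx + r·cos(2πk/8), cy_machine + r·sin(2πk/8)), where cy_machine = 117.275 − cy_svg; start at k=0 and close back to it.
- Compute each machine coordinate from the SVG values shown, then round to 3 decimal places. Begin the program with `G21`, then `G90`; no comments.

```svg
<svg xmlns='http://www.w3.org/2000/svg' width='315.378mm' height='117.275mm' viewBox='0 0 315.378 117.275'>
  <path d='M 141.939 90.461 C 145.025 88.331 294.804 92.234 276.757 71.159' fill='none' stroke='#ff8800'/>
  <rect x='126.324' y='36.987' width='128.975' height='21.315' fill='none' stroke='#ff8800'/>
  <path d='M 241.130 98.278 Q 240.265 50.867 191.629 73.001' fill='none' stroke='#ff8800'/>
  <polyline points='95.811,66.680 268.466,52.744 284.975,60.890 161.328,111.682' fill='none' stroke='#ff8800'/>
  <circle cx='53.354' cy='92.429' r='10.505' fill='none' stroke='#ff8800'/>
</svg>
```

1 u = 1 mm; y_m = 117.275 − y.

[1] `<path>` cubic bezier, #ff8800→score S440 F2055: (141.939,26.814) → (166.844,27.765) → (217.273,29.361) → (263.739,34.509) → (276.757,46.116)

[2] `<rect>` rectangle, #ff8800→score S440 F2055: (126.324,80.288) → (255.299,80.288) → (255.299,58.973) → (126.324,58.973) → (126.324,80.288) (closed)

[3] `<path>` quadratic bezier, #ff8800→score S440 F2055: (241.130,18.997) → (237.712,38.356) → (228.322,49.022) → (212.961,50.994) → (191.629,44.274)

[4] `<polyline>` open polyline, #ff8800→score S440 F2055: (95.811,50.595) → (268.466,64.531) → (284.975,56.385) → (161.328,5.593)

[5] `<circle>` circle, #ff8800→score S440 F2055: (63.859,24.846) → (60.782,32.274) → (53.354,35.351) → (45.926,32.274) → (42.849,24.846) → (45.926,17.418) → (53.354,14.341) → (60.782,17.418) → (63.859,24.846) (closed)

G21
G90
G0 X141.939 Y26.814
M4 S440
G01 X166.844 Y27.765 F2055
G01 X217.273 Y29.361
G01 X263.739 Y34.509
G01 X276.757 Y46.116
M5
G0 X126.324 Y80.288
M4 S440
G01 X255.299 Y80.288 F2055
G01 X255.299 Y58.973
G01 X126.324 Y58.973
G01 X126.324 Y80.288
M5
G0 X241.130 Y18.997
M4 S440
G01 X237.712 Y38.356 F2055
G01 X228.322 Y49.022
G01 X212.961 Y50.994
G01 X191.629 Y44.274
M5
G0 X95.811 Y50.595
M4 S440
G01 X268.466 Y64.531 F2055
G01 X284.975 Y56.385
G01 X161.328 Y5.593
M5
G0 X63.859 Y24.846
M4 S440
G01 X60.782 Y32.274 F2055
G01 X53.354 Y35.351
G01 X45.926 Y32.274
G01 X42.849 Y24.846
G01 X45.926 Y17.418
G01 X53.354 Y14.341
G01 X60.782 Y17.418
G01 X63.859 Y24.846
M5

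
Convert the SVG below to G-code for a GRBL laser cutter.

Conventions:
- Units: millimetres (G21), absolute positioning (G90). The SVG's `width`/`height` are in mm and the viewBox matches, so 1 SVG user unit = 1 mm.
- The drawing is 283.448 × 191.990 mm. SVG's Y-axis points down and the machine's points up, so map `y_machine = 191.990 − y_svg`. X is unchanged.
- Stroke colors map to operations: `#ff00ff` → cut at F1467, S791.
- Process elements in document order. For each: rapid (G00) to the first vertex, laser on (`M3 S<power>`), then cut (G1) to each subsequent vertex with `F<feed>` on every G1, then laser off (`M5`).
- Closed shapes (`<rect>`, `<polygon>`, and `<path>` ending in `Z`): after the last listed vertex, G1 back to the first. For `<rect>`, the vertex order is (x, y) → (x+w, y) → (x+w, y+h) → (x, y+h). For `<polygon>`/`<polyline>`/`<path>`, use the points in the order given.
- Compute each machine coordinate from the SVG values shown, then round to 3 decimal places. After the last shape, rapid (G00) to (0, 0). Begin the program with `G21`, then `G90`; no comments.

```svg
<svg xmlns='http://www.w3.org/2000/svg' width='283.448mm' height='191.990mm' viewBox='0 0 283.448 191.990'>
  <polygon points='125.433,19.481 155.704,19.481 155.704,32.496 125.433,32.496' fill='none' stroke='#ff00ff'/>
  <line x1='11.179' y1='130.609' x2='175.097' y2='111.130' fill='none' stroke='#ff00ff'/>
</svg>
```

G21
G90
G00 X125.433 Y172.509
M3 S791
G1 X155.704 Y172.509 F1467
G1 X155.704 Y159.494 F1467
G1 X125.433 Y159.494 F1467
G1 X125.433 Y172.509 F1467
M5
G00 X11.179 Y61.381
M3 S791
G1 X175.097 Y80.860 F1467
M5
G00 X0.000 Y0.000

Since the viewBox matches the mm dimensions, user units are millimetres directly. The only transform is the Y-flip y_m = 191.990 − y_svg.

Shape 1 is a rectangle drawn with `<polygon>`. Its stroke #ff00ff means cut at S791, F1467. After flipping Y the toolpath is (125.433,172.509) → (155.704,172.509) → (155.704,159.494) → (125.433,159.494) → (125.433,172.509), returning to the start.

Shape 2 is a line segment drawn with `<line>`. Its stroke #ff00ff means cut at S791, F1467. After flipping Y the toolpath is (11.179,61.381) → (175.097,80.860).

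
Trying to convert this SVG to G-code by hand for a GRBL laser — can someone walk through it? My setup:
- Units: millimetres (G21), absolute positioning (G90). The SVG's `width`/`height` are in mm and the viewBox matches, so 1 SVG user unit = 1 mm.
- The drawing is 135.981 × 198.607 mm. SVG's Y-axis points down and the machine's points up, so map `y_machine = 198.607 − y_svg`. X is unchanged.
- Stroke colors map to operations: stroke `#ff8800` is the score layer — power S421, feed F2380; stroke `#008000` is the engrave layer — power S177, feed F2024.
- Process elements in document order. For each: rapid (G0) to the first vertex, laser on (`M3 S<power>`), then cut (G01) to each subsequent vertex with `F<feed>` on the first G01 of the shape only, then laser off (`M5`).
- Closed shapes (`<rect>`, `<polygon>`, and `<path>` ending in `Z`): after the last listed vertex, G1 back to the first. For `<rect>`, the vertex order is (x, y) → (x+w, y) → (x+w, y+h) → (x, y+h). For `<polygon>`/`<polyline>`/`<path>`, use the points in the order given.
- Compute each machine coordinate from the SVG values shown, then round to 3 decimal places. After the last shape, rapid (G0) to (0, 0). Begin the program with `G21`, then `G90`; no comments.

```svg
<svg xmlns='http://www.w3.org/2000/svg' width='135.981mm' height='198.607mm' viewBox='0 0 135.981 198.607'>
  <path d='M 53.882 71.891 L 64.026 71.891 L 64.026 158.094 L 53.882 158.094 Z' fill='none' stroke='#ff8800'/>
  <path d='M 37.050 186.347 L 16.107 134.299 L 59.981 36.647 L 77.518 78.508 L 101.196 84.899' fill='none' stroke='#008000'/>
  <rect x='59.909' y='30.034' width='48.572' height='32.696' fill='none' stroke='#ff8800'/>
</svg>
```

G21
G90
G0 X53.882 Y126.716
M3 S421
G01 X64.026 Y126.716 F2380
G01 X64.026 Y40.513
G01 X53.882 Y40.513
G01 X53.882 Y126.716
M5
G0 X37.050 Y12.260
M3 S177
G01 X16.107 Y64.308 F2024
G01 X59.981 Y161.960
G01 X77.518 Y120.099
G01 X101.196 Y113.708
M5
G0 X59.909 Y168.573
M3 S421
G01 X108.481 Y168.573 F2380
G01 X108.481 Y135.877
G01 X59.909 Y135.877
G01 X59.909 Y168.573
M5
G0 X0.000 Y0.000

1 u = 1 mm; y_m = 198.607 − y.

[1] `<path>` rectangle, #ff8800→score S421 F2380: (53.882,126.716) → (64.026,126.716) → (64.026,40.513) → (53.882,40.513) → (53.882,126.716) (closed)

[2] `<path>` open polyline, #008000→engrave S177 F2024: (37.050,12.260) → (16.107,64.308) → (59.981,161.960) → (77.518,120.099) → (101.196,113.708)

[3] `<rect>` rectangle, #ff8800→score S421 F2380: (59.909,168.573) → (108.481,168.573) → (108.481,135.877) → (59.909,135.877) → (59.909,168.573) (closed)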